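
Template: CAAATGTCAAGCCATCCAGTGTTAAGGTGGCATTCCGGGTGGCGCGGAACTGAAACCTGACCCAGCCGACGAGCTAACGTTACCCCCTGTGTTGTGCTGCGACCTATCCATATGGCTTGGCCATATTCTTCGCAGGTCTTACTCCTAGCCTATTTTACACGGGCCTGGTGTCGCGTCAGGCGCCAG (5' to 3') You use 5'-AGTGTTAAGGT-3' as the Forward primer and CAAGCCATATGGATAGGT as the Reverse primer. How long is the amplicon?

Forward primer AGTGTTAAGGT is found on the top strand at positions 18–28.
Reverse complement of the reverse primer: ACCTATCCATATGGCTTG. This occurs on the top strand at positions 102–119.
The product runs from position 18 to position 119, so its length is 119 − 18 + 1 = 102 bp.

102 bp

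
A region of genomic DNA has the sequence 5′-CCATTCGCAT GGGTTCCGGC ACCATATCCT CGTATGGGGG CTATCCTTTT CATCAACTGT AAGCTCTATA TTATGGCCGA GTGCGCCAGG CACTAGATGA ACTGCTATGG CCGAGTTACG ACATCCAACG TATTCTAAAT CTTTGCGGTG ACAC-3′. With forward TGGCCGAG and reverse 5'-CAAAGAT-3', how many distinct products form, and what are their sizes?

Two products: 72 bp, 38 bp

The forward primer TGGCCGAG matches the top strand at positions 74–81, 108–115.
The reverse primer's reverse complement is ATCTTTG, matching at positions 139–145.
Each forward site pairs with the reverse site to give a product ending at position 145: sizes 72, 38 bp.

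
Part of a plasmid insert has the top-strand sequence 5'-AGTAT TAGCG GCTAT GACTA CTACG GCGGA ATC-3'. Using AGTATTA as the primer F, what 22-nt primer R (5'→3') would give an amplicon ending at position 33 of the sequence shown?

5'-GATTCCGCCGTAGTAGTCATAG-3'

The forward primer binds at positions 1–7; the product's 3' end on the top strand is position 33.
The reverse primer anneals to the top strand over positions 12–33, i.e. to CTATGACTACTACGGCGGAATC.
Its sequence written 5'→3' is the reverse complement: GATTCCGCCGTAGTAGTCATAG.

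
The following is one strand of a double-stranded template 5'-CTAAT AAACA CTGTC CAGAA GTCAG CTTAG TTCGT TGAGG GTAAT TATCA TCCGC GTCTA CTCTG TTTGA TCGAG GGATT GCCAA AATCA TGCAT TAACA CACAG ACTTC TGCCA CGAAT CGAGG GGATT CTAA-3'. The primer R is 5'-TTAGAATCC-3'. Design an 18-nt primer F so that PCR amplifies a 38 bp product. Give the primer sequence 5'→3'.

5'-AACACACAGACTTCTGCC-3'

The reverse primer's reverse complement GGATTCTAA matches the template at positions 126–134, so the product ends at position 134.
A 38 bp product then starts at position 134 − 38 + 1 = 97.
The forward primer is identical to the top strand there: AACACACAGACTTCTGCC.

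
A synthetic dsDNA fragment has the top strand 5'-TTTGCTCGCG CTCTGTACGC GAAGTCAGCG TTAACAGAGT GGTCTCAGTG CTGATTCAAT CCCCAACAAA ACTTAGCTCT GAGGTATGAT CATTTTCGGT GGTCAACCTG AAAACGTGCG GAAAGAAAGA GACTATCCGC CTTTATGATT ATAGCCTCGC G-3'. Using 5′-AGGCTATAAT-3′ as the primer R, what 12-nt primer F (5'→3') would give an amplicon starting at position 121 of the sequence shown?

The reverse primer's reverse complement ATTATAGCCT matches the template at positions 148–157; the product starts at position 121.
The forward primer is identical to the top strand over positions 121–132: GAAAGAAAGAGA.

5'-GAAAGAAAGAGA-3'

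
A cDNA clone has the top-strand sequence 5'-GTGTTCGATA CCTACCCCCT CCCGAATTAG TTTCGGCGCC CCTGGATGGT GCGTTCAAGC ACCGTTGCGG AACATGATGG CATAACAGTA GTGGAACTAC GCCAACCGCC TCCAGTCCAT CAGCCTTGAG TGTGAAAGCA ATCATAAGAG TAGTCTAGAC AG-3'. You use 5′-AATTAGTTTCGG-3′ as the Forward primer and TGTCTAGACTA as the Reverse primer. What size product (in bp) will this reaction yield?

Scanning the template, AATTAGTTTCGG occurs at positions 25–36; this primer anneals to the bottom strand there with its 3' end pointing downstream.
Taking the reverse complement of TGTCTAGACTA gives TAGTCTAGACA, found at positions 151–161 on the template; the primer anneals here to the top strand with its 3' end pointing upstream.
Product length = (reverse-primer end) − (forward-primer start) + 1 = 161 − 25 + 1 = 137 bp.

137 bp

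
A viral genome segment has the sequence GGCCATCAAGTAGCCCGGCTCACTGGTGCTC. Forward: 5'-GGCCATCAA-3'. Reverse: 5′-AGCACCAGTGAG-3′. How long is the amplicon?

30 bp

Forward primer GGCCATCAA is found on the top strand at positions 1–9.
The reverse primer's reverse complement is CTCACTGGTGCT, which matches the template at positions 19–30.
The product runs from position 1 to position 30, so its length is 30 − 1 + 1 = 30 bp.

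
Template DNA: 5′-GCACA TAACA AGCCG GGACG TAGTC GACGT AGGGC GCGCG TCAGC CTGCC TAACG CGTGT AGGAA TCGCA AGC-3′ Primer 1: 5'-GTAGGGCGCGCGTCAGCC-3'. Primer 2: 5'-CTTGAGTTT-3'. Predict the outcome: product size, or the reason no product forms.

No product — primer 2 has no binding site in the template.

Primer 2 (CTTGAGTTT) does not match the top strand, and its reverse complement AAACTCAAG does not match either.
With no annealing site for primer 2, no amplification occurs.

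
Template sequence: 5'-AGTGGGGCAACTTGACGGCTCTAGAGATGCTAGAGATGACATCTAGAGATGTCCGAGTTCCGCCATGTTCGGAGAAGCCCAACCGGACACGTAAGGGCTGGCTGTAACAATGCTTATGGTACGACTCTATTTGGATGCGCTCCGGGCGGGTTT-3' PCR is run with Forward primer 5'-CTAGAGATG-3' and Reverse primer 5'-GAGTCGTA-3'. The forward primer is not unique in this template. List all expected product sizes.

107 bp, 98 bp, 85 bp

The forward primer CTAGAGATG matches the top strand at positions 21–29, 30–38, 43–51.
The reverse primer's reverse complement is TACGACTC, matching at positions 120–127.
Each forward site pairs with the reverse site to give a product ending at position 127: sizes 107, 98, 85 bp.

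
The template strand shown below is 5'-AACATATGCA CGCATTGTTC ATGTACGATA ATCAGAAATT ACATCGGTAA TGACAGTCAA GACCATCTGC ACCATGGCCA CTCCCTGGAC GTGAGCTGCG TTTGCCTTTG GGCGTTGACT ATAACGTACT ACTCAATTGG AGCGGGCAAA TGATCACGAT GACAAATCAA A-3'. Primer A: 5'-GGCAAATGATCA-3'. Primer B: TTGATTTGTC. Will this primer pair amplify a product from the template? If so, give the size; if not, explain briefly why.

Yes — a 26 bp product.

Primer A (GGCAAATGATCA) matches the top strand at positions 145–156; it acts as a forward primer.
Primer B's reverse complement is GACAAATCAA, matching the top strand at positions 161–170; it acts as a reverse primer.
The 3' ends face each other across positions 145–170, giving a 26 bp product.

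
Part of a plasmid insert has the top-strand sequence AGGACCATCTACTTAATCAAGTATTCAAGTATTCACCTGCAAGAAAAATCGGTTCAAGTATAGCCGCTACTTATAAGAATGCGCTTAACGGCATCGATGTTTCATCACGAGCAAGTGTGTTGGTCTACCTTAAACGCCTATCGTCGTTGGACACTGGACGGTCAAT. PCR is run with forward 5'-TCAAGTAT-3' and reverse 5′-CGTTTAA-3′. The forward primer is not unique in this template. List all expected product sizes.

The forward primer TCAAGTAT matches the top strand at positions 17–24, 25–32, 54–61.
The reverse primer's reverse complement is TTAAACG, matching at positions 130–136.
Each forward site pairs with the reverse site to give a product ending at position 136: sizes 120, 112, 83 bp.

120 bp, 112 bp, 83 bp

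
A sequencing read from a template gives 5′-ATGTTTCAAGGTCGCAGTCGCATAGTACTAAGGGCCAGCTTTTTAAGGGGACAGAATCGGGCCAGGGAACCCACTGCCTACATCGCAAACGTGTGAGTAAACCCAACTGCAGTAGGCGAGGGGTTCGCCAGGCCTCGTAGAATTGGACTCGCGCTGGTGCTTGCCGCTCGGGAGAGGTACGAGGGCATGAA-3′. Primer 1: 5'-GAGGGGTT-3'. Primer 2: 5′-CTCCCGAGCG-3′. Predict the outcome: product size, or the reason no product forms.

Primer 1 (GAGGGGTT) matches the top strand at positions 118–125; it acts as a forward primer.
Primer 2's reverse complement is CGCTCGGGAG, matching the top strand at positions 165–174; it acts as a reverse primer.
The 3' ends face each other across positions 118–174, giving a 57 bp product.

Yes — a 57 bp product.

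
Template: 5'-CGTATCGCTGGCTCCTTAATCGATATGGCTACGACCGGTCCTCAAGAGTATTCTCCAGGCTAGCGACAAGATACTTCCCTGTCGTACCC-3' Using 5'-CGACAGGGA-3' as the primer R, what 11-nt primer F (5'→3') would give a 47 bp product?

The reverse primer's reverse complement TCCCTGTCG matches the template at positions 76–84, so the product ends at position 84.
A 47 bp product then starts at position 84 − 47 + 1 = 38.
The forward primer is identical to the top strand there: GTCCTCAAGAG.

5'-GTCCTCAAGAG-3'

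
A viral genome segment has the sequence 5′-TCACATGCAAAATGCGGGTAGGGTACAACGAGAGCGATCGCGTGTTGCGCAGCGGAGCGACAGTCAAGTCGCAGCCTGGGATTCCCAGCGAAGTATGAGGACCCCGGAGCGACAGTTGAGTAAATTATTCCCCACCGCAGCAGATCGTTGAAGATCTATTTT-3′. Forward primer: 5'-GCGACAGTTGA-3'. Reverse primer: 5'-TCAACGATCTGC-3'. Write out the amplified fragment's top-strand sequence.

5'-GCGACAGTTGAGTAAATTATTCCCCACCGCAGCAGATCGTTGA-3'

Forward primer GCGACAGTTGA is found on the top strand at positions 109–119.
Reverse complement of the reverse primer: GCAGATCGTTGA. This occurs on the top strand at positions 140–151.
The product is the template from position 109 through 151 (43 bp).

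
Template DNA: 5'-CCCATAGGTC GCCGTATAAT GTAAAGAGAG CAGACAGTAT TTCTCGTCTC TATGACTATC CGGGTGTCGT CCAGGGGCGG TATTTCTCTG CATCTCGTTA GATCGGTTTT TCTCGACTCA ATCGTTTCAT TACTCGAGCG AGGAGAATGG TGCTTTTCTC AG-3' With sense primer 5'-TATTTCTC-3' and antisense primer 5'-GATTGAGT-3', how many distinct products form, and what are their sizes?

The forward primer TATTTCTC matches the top strand at positions 38–45, 81–88.
The reverse primer's reverse complement is ACTCAATC, matching at positions 116–123.
Each forward site pairs with the reverse site to give a product ending at position 123: sizes 86, 43 bp.

Two products: 86 bp, 43 bp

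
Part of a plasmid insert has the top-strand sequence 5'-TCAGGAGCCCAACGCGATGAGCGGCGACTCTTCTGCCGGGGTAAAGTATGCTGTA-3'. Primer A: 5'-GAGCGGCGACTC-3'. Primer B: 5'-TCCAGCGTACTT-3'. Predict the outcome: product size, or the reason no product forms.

Primer B (TCCAGCGTACTT) does not match the top strand, and its reverse complement AAGTACGCTGGA does not match either.
With no annealing site for primer B, no amplification occurs.

No product — primer B has no binding site in the template.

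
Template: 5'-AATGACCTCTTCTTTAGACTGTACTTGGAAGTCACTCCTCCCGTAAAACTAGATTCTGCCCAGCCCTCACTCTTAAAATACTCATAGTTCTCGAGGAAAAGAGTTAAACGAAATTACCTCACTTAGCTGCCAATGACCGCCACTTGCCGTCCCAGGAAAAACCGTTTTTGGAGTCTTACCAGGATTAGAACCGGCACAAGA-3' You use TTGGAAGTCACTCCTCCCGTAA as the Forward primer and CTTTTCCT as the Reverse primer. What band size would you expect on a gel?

77 bp

Forward primer TTGGAAGTCACTCCTCCCGTAA is found on the top strand at positions 25–46.
The reverse primer's reverse complement is AGGAAAAG, which matches the template at positions 94–101.
The product runs from position 25 to position 101, so its length is 101 − 25 + 1 = 77 bp.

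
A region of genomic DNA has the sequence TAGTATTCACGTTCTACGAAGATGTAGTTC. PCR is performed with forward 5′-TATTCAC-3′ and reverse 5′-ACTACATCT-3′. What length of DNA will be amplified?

Forward primer TATTCAC is found on the top strand at positions 4–10.
Reverse complement of the reverse primer: AGATGTAGT. This occurs on the top strand at positions 20–28.
Product length = (reverse-primer end) − (forward-primer start) + 1 = 28 − 4 + 1 = 25 bp.

25 bp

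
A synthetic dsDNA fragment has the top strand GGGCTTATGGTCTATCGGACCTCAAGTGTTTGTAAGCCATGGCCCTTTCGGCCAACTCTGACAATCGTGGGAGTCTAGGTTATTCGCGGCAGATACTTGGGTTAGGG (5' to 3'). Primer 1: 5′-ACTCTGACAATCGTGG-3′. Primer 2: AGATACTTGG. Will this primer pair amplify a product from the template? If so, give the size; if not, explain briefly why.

No product — both primers anneal to the same strand and extend in the same direction.

Primer 1 (ACTCTGACAATCGTGG) matches the top strand at positions 55–70 (3' end points downstream).
Primer 2 (AGATACTTGG) also matches the top strand directly, at positions 91–100 — its reverse complement CCAAGTATCT is not present.
Both primers anneal to the bottom strand with 3' ends pointing the same way, so neither can prime synthesis back toward the other.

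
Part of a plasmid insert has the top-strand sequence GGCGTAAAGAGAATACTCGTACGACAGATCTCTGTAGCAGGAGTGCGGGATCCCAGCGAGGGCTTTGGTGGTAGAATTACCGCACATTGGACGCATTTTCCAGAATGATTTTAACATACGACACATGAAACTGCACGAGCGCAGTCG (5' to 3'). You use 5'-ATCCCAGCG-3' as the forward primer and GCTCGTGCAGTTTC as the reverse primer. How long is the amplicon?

91 bp

Scanning the template, ATCCCAGCG occurs at positions 50–58; this primer anneals to the bottom strand there with its 3' end pointing downstream.
Reverse complement of the reverse primer: GAAACTGCACGAGC. This occurs on the top strand at positions 127–140.
The product runs from position 50 to position 140, so its length is 140 − 50 + 1 = 91 bp.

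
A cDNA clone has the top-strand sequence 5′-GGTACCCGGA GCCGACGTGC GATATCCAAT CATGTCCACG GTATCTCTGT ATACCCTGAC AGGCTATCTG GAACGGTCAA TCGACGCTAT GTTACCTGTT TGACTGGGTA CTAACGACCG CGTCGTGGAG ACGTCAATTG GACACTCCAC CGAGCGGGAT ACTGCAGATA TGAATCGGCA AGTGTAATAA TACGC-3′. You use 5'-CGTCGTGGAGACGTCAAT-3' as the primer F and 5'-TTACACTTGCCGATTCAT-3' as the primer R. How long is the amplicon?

Scanning the template, CGTCGTGGAGACGTCAAT occurs at positions 121–138; this primer anneals to the bottom strand there with its 3' end pointing downstream.
Reverse complement of the reverse primer: ATGAATCGGCAAGTGTAA. This occurs on the top strand at positions 170–187.
The product runs from position 121 to position 187, so its length is 187 − 121 + 1 = 67 bp.

67 bp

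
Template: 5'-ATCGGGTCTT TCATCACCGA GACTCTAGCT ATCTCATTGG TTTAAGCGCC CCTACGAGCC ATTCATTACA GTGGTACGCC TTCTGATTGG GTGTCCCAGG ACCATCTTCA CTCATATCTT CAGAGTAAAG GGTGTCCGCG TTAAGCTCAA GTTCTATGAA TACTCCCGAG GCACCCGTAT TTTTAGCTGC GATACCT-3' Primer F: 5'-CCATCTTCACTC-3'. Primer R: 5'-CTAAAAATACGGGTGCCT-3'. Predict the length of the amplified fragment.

85 bp

The forward primer matches the template at positions 102–113.
Taking the reverse complement of CTAAAAATACGGGTGCCT gives AGGCACCCGTATTTTTAG, found at positions 169–186 on the template; the primer anneals here to the top strand with its 3' end pointing upstream.
Amplicon spans positions 102–186: 85 bp.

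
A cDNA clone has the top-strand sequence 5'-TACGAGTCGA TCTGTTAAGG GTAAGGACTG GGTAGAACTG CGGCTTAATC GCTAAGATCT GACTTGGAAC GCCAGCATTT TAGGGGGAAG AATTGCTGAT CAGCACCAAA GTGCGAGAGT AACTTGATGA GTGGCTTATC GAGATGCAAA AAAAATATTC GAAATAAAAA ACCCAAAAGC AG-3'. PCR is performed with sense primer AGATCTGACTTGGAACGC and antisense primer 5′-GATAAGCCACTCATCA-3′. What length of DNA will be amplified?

86 bp

The forward primer matches the template at positions 55–72.
Taking the reverse complement of GATAAGCCACTCATCA gives TGATGAGTGGCTTATC, found at positions 125–140 on the template; the primer anneals here to the top strand with its 3' end pointing upstream.
Product length = (reverse-primer end) − (forward-primer start) + 1 = 140 − 55 + 1 = 86 bp.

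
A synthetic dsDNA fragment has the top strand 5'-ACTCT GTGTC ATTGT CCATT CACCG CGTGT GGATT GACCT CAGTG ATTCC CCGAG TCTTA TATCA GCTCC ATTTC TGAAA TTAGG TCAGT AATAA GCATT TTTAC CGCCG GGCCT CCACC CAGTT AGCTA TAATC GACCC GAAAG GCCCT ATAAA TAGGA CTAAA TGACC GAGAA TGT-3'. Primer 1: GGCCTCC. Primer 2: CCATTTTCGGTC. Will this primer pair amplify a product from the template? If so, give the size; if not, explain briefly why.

No product — primer 2 has no binding site in the template.

Primer 2 (CCATTTTCGGTC) does not match the top strand, and its reverse complement GACCGAAAATGG does not match either.
With no annealing site for primer 2, no amplification occurs.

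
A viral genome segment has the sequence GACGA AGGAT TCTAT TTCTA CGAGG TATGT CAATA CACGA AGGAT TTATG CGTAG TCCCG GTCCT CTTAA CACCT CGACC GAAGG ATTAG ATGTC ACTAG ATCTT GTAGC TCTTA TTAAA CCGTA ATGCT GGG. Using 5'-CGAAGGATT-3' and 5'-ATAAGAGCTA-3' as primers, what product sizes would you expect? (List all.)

The forward primer CGAAGGATT matches the top strand at positions 3–11, 38–46, 80–88.
The reverse primer's reverse complement is TAGCTCTTAT, matching at positions 107–116.
Each forward site pairs with the reverse site to give a product ending at position 116: sizes 114, 79, 37 bp.

114 bp, 79 bp, 37 bp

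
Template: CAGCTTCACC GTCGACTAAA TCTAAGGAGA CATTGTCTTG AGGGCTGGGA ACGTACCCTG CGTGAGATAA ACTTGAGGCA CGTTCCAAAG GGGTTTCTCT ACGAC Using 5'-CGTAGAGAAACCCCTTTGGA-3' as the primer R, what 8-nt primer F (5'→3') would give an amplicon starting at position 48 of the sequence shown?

5'-GGAACGTA-3'

The reverse primer's reverse complement TCCAAAGGGGTTTCTCTACG matches the template at positions 84–103; the product starts at position 48.
The forward primer is identical to the top strand over positions 48–55: GGAACGTA.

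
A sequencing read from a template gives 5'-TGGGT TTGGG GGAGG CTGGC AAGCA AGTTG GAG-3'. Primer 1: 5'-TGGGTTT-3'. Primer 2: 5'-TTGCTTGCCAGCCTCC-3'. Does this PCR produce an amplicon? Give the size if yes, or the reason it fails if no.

Yes — a 26 bp product.

Primer 1 (TGGGTTT) matches the top strand at positions 1–7; it acts as a forward primer.
Primer 2's reverse complement is GGAGGCTGGCAAGCAA, matching the top strand at positions 11–26; it acts as a reverse primer.
The 3' ends face each other across positions 1–26, giving a 26 bp product.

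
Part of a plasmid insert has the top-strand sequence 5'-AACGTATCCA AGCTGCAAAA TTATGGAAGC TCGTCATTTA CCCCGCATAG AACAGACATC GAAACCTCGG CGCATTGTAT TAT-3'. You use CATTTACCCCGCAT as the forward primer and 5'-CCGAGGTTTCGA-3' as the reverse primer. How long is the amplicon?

36 bp

Scanning the template, CATTTACCCCGCAT occurs at positions 35–48; this primer anneals to the bottom strand there with its 3' end pointing downstream.
The reverse primer's reverse complement is TCGAAACCTCGG, which matches the template at positions 59–70.
Amplicon spans positions 35–70: 36 bp.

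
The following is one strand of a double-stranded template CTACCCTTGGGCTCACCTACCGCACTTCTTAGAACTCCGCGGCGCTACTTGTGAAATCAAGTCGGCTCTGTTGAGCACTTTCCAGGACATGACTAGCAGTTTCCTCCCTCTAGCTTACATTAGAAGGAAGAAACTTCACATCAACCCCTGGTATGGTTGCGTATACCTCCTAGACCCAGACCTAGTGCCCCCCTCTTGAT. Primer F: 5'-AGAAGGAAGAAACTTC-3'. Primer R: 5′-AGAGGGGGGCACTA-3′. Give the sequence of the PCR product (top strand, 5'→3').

The forward primer matches the template at positions 122–137.
Reverse complement of the reverse primer: TAGTGCCCCCCTCT. This occurs on the top strand at positions 183–196.
The product is the template from position 122 through 196 (75 bp).

5'-AGAAGGAAGAAACTTCACATCAACCCCTGGTATGGTTGCGTATACCTCCTAGACCCAGACCTAGTGCCCCCCTCT-3'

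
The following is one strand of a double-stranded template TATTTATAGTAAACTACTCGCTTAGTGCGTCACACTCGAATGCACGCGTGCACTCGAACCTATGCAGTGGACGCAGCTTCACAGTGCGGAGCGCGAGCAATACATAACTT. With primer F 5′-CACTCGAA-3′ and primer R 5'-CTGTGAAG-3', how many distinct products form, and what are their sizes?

Two products: 52 bp, 34 bp

The forward primer CACTCGAA matches the top strand at positions 33–40, 51–58.
The reverse primer's reverse complement is CTTCACAG, matching at positions 77–84.
Each forward site pairs with the reverse site to give a product ending at position 84: sizes 52, 34 bp.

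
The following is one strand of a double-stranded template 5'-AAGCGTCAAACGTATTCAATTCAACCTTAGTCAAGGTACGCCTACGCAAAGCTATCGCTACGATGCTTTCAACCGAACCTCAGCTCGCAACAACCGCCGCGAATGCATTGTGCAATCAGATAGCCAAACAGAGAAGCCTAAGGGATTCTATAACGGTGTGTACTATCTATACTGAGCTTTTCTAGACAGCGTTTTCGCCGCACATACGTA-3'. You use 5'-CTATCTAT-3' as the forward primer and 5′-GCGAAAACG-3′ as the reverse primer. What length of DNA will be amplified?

36 bp

Forward primer CTATCTAT is found on the top strand at positions 163–170.
The reverse primer's reverse complement is CGTTTTCGC, which matches the template at positions 190–198.
Product length = (reverse-primer end) − (forward-primer start) + 1 = 198 − 163 + 1 = 36 bp.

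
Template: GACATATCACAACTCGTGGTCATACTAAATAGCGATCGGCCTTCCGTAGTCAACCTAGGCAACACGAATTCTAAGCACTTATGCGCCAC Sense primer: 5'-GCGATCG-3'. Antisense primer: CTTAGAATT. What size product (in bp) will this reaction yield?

44 bp

Forward primer GCGATCG is found on the top strand at positions 32–38.
Reverse complement of the reverse primer: AATTCTAAG. This occurs on the top strand at positions 67–75.
Product length = (reverse-primer end) − (forward-primer start) + 1 = 75 − 32 + 1 = 44 bp.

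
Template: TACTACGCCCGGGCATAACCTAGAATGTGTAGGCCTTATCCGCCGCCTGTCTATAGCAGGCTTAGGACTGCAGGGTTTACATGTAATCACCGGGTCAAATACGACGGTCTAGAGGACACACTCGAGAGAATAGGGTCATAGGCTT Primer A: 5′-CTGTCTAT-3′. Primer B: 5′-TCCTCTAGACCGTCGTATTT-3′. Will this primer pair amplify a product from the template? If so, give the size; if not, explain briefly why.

Primer A (CTGTCTAT) matches the top strand at positions 47–54; it acts as a forward primer.
Primer B's reverse complement is AAATACGACGGTCTAGAGGA, matching the top strand at positions 97–116; it acts as a reverse primer.
The 3' ends face each other across positions 47–116, giving a 70 bp product.

Yes — a 70 bp product.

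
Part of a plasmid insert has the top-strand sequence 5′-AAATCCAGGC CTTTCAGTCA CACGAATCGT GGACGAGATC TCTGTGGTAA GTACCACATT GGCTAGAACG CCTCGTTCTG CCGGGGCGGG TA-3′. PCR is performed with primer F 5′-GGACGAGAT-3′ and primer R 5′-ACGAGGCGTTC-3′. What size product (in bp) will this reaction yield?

Forward primer GGACGAGAT is found on the top strand at positions 31–39.
Taking the reverse complement of ACGAGGCGTTC gives GAACGCCTCGT, found at positions 66–76 on the template; the primer anneals here to the top strand with its 3' end pointing upstream.
The product runs from position 31 to position 76, so its length is 76 − 31 + 1 = 46 bp.

46 bp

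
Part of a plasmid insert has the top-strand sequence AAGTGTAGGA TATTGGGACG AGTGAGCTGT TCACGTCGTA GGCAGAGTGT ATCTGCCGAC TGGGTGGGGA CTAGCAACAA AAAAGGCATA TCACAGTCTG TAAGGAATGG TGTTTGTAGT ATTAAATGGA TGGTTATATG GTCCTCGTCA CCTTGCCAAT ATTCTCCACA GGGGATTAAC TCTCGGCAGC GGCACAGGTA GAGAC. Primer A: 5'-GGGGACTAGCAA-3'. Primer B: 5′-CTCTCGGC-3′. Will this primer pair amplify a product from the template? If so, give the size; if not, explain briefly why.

Primer A (GGGGACTAGCAA) matches the top strand at positions 66–77 (3' end points downstream).
Primer B (CTCTCGGC) also matches the top strand directly, at positions 180–187 — its reverse complement GCCGAGAG is not present.
Both primers anneal to the bottom strand with 3' ends pointing the same way, so neither can prime synthesis back toward the other.

No product — both primers anneal to the same strand and extend in the same direction.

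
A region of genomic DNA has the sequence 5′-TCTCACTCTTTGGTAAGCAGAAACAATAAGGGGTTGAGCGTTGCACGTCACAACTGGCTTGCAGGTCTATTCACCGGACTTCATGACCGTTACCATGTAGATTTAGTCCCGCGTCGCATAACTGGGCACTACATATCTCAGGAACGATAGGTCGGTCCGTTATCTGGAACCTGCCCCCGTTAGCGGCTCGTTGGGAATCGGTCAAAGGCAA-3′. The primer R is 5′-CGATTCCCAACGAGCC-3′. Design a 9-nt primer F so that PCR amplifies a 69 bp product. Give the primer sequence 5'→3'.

5'-CATATCTCA-3'

The reverse primer's reverse complement GGCTCGTTGGGAATCG matches the template at positions 185–200, so the product ends at position 200.
A 69 bp product then starts at position 200 − 69 + 1 = 132.
The forward primer is identical to the top strand there: CATATCTCA.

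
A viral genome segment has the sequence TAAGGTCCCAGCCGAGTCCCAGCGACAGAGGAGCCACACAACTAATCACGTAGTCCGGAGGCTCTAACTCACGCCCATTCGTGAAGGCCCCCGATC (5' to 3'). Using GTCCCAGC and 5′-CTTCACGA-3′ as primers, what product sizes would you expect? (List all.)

82 bp, 71 bp

The forward primer GTCCCAGC matches the top strand at positions 5–12, 16–23.
The reverse primer's reverse complement is TCGTGAAG, matching at positions 79–86.
Each forward site pairs with the reverse site to give a product ending at position 86: sizes 82, 71 bp.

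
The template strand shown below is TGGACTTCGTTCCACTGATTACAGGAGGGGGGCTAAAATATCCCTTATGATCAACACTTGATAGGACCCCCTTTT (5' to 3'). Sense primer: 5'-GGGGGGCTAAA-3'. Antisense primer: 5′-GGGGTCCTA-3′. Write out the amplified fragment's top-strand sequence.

Scanning the template, GGGGGGCTAAA occurs at positions 27–37; this primer anneals to the bottom strand there with its 3' end pointing downstream.
The reverse primer's reverse complement is TAGGACCCC, which matches the template at positions 62–70.
The product is the template from position 27 through 70 (44 bp).

5'-GGGGGGCTAAAATATCCCTTATGATCAACACTTGATAGGACCCC-3'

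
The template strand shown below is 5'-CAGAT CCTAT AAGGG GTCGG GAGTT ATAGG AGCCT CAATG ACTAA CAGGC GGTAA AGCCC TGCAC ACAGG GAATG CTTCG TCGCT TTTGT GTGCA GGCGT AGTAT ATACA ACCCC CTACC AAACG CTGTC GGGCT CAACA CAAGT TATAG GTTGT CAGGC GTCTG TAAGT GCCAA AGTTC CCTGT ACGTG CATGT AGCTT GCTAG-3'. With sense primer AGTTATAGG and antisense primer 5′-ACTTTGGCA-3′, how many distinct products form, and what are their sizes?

The forward primer AGTTATAGG matches the top strand at positions 22–30, 143–151.
The reverse primer's reverse complement is TGCCAAAGT, matching at positions 170–178.
Each forward site pairs with the reverse site to give a product ending at position 178: sizes 157, 36 bp.

Two products: 157 bp, 36 bp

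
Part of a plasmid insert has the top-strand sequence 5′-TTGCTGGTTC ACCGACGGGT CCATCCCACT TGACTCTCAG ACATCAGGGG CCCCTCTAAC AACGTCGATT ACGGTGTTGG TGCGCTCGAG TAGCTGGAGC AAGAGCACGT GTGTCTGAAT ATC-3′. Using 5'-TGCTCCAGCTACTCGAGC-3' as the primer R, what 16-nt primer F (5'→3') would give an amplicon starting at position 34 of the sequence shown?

The reverse primer's reverse complement GCTCGAGTAGCTGGAGCA matches the template at positions 84–101; the product starts at position 34.
The forward primer is identical to the top strand over positions 34–49: CTCTCAGACATCAGGG.

5'-CTCTCAGACATCAGGG-3'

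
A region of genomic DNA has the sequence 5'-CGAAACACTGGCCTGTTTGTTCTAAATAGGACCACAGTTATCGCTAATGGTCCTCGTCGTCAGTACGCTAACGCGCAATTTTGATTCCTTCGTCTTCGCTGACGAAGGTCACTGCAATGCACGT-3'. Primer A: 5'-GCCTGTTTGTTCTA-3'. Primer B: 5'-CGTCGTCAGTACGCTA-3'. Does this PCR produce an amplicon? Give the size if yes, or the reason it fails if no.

Primer A (GCCTGTTTGTTCTA) matches the top strand at positions 11–24 (3' end points downstream).
Primer B (CGTCGTCAGTACGCTA) also matches the top strand directly, at positions 55–70 — its reverse complement TAGCGTACTGACGACG is not present.
Both primers anneal to the bottom strand with 3' ends pointing the same way, so neither can prime synthesis back toward the other.

No product — both primers anneal to the same strand and extend in the same direction.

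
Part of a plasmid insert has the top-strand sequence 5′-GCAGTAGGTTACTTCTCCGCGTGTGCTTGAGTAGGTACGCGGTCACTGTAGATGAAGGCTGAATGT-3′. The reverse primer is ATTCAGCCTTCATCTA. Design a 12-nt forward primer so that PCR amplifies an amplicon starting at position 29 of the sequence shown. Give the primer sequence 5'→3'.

The reverse primer's reverse complement TAGATGAAGGCTGAAT matches the template at positions 49–64; the product starts at position 29.
The forward primer is identical to the top strand over positions 29–40: GAGTAGGTACGC.

5'-GAGTAGGTACGC-3'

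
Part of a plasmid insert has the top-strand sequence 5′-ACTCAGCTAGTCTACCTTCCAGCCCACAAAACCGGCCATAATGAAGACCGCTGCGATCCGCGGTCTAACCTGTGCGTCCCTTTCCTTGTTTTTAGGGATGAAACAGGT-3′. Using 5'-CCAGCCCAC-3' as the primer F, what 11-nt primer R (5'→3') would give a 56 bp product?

5'-CACAGGTTAGA-3'

The forward primer binds at positions 19–27, so a 56 bp product ends at position 19 + 56 − 1 = 74.
The reverse primer anneals to the top strand over positions 64–74, i.e. to TCTAACCTGTG.
Its sequence written 5'→3' is the reverse complement: CACAGGTTAGA.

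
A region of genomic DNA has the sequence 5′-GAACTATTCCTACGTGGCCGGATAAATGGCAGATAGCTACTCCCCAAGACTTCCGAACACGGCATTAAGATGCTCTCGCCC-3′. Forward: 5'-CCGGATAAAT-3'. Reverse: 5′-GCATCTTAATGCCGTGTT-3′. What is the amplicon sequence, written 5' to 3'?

Scanning the template, CCGGATAAAT occurs at positions 18–27; this primer anneals to the bottom strand there with its 3' end pointing downstream.
Taking the reverse complement of GCATCTTAATGCCGTGTT gives AACACGGCATTAAGATGC, found at positions 56–73 on the template; the primer anneals here to the top strand with its 3' end pointing upstream.
The product is the template from position 18 through 73 (56 bp).

5'-CCGGATAAATGGCAGATAGCTACTCCCCAAGACTTCCGAACACGGCATTAAGATGC-3'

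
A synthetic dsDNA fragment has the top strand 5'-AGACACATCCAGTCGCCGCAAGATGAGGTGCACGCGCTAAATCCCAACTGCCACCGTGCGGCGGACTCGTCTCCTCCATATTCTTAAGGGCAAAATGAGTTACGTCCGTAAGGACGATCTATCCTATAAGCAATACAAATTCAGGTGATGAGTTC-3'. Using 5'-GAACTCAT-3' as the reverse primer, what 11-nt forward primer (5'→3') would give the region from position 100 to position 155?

The reverse primer's reverse complement ATGAGTTC matches the template at positions 148–155; the product starts at position 100.
The forward primer is identical to the top strand over positions 100–110: TTACGTCCGTA.

5'-TTACGTCCGTA-3'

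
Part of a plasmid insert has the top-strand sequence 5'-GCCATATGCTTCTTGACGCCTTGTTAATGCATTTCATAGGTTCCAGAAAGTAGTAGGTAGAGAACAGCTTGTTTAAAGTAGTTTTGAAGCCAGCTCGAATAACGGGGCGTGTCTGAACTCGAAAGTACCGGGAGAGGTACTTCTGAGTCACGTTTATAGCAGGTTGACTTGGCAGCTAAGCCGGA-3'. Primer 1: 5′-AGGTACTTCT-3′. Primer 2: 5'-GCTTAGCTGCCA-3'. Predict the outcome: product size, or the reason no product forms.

Primer 1 (AGGTACTTCT) matches the top strand at positions 135–144; it acts as a forward primer.
Primer 2's reverse complement is TGGCAGCTAAGC, matching the top strand at positions 170–181; it acts as a reverse primer.
The 3' ends face each other across positions 135–181, giving a 47 bp product.

Yes — a 47 bp product.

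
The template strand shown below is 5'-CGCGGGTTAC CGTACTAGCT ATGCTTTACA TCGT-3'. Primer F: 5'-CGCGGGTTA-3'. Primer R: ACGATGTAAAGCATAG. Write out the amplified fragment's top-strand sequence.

5'-CGCGGGTTACCGTACTAGCTATGCTTTACATCGT-3'

Forward primer CGCGGGTTA is found on the top strand at positions 1–9.
Taking the reverse complement of ACGATGTAAAGCATAG gives CTATGCTTTACATCGT, found at positions 19–34 on the template; the primer anneals here to the top strand with its 3' end pointing upstream.
The product is the template from position 1 through 34 (34 bp).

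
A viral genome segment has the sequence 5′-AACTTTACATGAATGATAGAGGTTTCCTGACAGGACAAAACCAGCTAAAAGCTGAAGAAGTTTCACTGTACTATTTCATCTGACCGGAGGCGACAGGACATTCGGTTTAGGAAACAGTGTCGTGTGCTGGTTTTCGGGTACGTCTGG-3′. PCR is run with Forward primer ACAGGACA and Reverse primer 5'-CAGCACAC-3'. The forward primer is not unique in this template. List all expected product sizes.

100 bp, 37 bp

The forward primer ACAGGACA matches the top strand at positions 30–37, 93–100.
The reverse primer's reverse complement is GTGTGCTG, matching at positions 122–129.
Each forward site pairs with the reverse site to give a product ending at position 129: sizes 100, 37 bp.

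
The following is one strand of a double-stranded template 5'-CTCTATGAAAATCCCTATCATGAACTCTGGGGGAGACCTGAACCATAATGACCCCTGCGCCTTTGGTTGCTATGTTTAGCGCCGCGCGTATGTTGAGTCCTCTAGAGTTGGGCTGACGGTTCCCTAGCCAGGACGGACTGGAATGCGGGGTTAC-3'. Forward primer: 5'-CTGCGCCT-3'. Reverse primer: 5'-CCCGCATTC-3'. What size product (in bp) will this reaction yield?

95 bp

Scanning the template, CTGCGCCT occurs at positions 55–62; this primer anneals to the bottom strand there with its 3' end pointing downstream.
Reverse complement of the reverse primer: GAATGCGGG. This occurs on the top strand at positions 141–149.
Amplicon spans positions 55–149: 95 bp.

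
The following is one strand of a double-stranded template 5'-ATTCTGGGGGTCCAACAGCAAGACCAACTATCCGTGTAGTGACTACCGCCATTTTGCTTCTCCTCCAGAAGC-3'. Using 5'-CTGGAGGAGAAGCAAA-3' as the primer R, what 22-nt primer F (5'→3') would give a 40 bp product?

5'-TATCCGTGTAGTGACTACCGCC-3'

The reverse primer's reverse complement TTTGCTTCTCCTCCAG matches the template at positions 53–68, so the product ends at position 68.
A 40 bp product then starts at position 68 − 40 + 1 = 29.
The forward primer is identical to the top strand there: TATCCGTGTAGTGACTACCGCC.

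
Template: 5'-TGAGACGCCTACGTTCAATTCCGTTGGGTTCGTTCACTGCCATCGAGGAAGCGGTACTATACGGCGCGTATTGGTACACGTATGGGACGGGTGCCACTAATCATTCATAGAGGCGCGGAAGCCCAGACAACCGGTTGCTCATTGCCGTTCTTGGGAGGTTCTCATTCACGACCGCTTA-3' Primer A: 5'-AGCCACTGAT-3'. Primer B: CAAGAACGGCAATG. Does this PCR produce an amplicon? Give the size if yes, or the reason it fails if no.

Primer A (AGCCACTGAT) does not match the top strand, and its reverse complement ATCAGTGGCT does not match either.
With no annealing site for primer A, no amplification occurs.

No product — primer A has no binding site in the template.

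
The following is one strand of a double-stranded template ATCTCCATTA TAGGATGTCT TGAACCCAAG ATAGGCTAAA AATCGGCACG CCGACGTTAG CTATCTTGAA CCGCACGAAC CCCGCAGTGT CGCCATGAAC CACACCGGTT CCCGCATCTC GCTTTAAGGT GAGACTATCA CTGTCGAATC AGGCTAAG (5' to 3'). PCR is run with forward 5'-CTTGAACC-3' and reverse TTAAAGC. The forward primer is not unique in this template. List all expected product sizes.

109 bp, 63 bp

The forward primer CTTGAACC matches the top strand at positions 19–26, 65–72.
The reverse primer's reverse complement is GCTTTAA, matching at positions 121–127.
Each forward site pairs with the reverse site to give a product ending at position 127: sizes 109, 63 bp.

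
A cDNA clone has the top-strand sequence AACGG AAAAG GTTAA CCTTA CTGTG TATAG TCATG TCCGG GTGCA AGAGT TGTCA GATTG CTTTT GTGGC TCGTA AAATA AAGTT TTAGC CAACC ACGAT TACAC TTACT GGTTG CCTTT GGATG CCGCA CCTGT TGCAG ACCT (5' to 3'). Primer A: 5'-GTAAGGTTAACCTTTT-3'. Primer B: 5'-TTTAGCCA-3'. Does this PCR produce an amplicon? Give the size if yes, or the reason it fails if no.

Primer A (GTAAGGTTAACCTTTT) has reverse complement AAAAGGTTAACCTTAC, which matches the top strand at positions 6–21; primer A anneals to the top strand there with its 3' end pointing upstream toward position 6.
Primer B (TTTAGCCA) matches the top strand directly at positions 85–92; it anneals to the bottom strand with its 3' end pointing downstream toward position 92.
The 3' ends diverge (primer A extends toward position 1, primer B toward position 144), so the primers never converge on a shared product.

No product — the primers' 3' ends point away from each other.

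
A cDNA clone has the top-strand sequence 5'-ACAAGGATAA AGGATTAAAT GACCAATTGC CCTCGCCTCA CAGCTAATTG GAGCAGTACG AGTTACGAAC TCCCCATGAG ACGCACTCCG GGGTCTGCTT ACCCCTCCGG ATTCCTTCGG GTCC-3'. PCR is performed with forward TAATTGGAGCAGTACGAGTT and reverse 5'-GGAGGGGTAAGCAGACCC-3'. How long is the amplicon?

64 bp

Scanning the template, TAATTGGAGCAGTACGAGTT occurs at positions 45–64; this primer anneals to the bottom strand there with its 3' end pointing downstream.
The reverse primer's reverse complement is GGGTCTGCTTACCCCTCC, which matches the template at positions 91–108.
The product runs from position 45 to position 108, so its length is 108 − 45 + 1 = 64 bp.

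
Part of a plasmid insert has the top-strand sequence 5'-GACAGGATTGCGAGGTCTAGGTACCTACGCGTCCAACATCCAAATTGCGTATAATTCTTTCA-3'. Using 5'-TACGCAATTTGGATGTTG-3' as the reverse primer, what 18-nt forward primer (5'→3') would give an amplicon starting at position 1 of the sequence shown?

The reverse primer's reverse complement CAACATCCAAATTGCGTA matches the template at positions 34–51; the product starts at position 1.
The forward primer is identical to the top strand over positions 1–18: GACAGGATTGCGAGGTCT.

5'-GACAGGATTGCGAGGTCT-3'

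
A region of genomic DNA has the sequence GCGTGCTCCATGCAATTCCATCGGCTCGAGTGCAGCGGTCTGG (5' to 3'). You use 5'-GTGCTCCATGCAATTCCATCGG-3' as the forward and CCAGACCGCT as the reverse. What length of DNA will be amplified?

Forward primer GTGCTCCATGCAATTCCATCGG is found on the top strand at positions 3–24.
Reverse complement of the reverse primer: AGCGGTCTGG. This occurs on the top strand at positions 34–43.
Product length = (reverse-primer end) − (forward-primer start) + 1 = 43 − 3 + 1 = 41 bp.

41 bp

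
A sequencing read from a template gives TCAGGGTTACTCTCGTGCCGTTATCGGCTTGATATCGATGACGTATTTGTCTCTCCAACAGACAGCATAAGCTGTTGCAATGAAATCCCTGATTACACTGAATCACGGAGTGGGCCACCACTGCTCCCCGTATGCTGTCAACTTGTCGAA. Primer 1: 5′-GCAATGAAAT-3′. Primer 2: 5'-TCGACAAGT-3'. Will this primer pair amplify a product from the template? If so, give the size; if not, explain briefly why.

Yes — a 73 bp product.

Primer 1 (GCAATGAAAT) matches the top strand at positions 77–86; it acts as a forward primer.
Primer 2's reverse complement is ACTTGTCGA, matching the top strand at positions 141–149; it acts as a reverse primer.
The 3' ends face each other across positions 77–149, giving a 73 bp product.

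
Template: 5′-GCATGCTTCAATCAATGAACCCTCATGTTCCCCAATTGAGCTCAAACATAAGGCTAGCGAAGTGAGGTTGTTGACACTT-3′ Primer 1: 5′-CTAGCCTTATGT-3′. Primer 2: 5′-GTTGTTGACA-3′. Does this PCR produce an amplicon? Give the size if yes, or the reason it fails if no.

No product — the primers' 3' ends point away from each other.

Primer 1 (CTAGCCTTATGT) has reverse complement ACATAAGGCTAG, which matches the top strand at positions 46–57; primer 1 anneals to the top strand there with its 3' end pointing upstream toward position 46.
Primer 2 (GTTGTTGACA) matches the top strand directly at positions 67–76; it anneals to the bottom strand with its 3' end pointing downstream toward position 76.
The 3' ends diverge (primer 1 extends toward position 1, primer 2 toward position 79), so the primers never converge on a shared product.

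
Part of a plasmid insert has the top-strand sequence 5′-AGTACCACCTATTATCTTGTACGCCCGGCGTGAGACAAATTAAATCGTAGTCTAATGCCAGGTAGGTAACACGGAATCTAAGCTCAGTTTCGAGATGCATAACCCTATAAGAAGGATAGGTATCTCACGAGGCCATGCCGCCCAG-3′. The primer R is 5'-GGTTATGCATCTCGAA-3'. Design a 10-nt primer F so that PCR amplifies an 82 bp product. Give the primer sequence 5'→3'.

The reverse primer's reverse complement TTCGAGATGCATAACC matches the template at positions 89–104, so the product ends at position 104.
An 82 bp product then starts at position 104 − 82 + 1 = 23.
The forward primer is identical to the top strand there: GCCCGGCGTG.

5'-GCCCGGCGTG-3'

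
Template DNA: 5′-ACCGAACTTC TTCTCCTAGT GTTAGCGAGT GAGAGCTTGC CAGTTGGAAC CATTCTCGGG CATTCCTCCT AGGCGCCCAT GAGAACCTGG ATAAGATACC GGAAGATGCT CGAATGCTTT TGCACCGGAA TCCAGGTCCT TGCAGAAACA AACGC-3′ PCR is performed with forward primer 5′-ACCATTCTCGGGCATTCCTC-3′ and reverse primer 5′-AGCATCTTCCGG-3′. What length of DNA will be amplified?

The forward primer matches the template at positions 49–68.
Taking the reverse complement of AGCATCTTCCGG gives CCGGAAGATGCT, found at positions 99–110 on the template; the primer anneals here to the top strand with its 3' end pointing upstream.
Amplicon spans positions 49–110: 62 bp.

62 bp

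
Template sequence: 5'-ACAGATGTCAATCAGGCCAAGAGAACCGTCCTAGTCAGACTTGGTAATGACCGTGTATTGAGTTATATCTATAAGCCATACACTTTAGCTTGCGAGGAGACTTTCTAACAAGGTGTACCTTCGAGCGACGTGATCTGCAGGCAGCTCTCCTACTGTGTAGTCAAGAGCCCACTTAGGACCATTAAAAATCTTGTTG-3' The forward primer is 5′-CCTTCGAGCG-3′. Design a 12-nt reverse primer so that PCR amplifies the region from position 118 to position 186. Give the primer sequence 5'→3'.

The product's 3' end on the top strand is position 186.
The reverse primer anneals to the top strand over positions 175–186, i.e. to AGGACCATTAAA.
Its sequence written 5'→3' is the reverse complement: TTTAATGGTCCT.

5'-TTTAATGGTCCT-3'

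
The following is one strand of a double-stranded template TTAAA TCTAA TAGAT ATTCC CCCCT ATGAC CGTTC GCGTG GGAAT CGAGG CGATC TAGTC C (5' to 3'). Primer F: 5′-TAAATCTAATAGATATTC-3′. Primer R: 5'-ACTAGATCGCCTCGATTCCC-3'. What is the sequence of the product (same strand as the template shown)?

5'-TAAATCTAATAGATATTCCCCCCTATGACCGTTCGCGTGGGAATCGAGGCGATCTAGT-3'

Scanning the template, TAAATCTAATAGATATTC occurs at positions 2–19; this primer anneals to the bottom strand there with its 3' end pointing downstream.
Taking the reverse complement of ACTAGATCGCCTCGATTCCC gives GGGAATCGAGGCGATCTAGT, found at positions 40–59 on the template; the primer anneals here to the top strand with its 3' end pointing upstream.
The product is the template from position 2 through 59 (58 bp).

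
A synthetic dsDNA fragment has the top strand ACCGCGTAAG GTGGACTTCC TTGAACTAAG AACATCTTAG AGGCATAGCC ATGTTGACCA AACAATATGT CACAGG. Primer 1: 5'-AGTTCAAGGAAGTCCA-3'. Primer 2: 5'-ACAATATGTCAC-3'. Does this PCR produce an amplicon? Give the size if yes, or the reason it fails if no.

Primer 1 (AGTTCAAGGAAGTCCA) has reverse complement TGGACTTCCTTGAACT, which matches the top strand at positions 12–27; primer 1 anneals to the top strand there with its 3' end pointing upstream toward position 12.
Primer 2 (ACAATATGTCAC) matches the top strand directly at positions 62–73; it anneals to the bottom strand with its 3' end pointing downstream toward position 73.
The 3' ends diverge (primer 1 extends toward position 1, primer 2 toward position 76), so the primers never converge on a shared product.

No product — the primers' 3' ends point away from each other.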